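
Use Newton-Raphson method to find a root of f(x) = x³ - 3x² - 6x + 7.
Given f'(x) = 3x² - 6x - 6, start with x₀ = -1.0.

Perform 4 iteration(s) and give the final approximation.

f(x) = x³ - 3x² - 6x + 7
f'(x) = 3x² - 6x - 6
x₀ = -1.0

Newton-Raphson formula: x_{n+1} = x_n - f(x_n)/f'(x_n)

Iteration 1:
  f(-1.000000) = 9.000000
  f'(-1.000000) = 3.000000
  x_1 = -1.000000 - 9.000000/3.000000 = -4.000000
Iteration 2:
  f(-4.000000) = -81.000000
  f'(-4.000000) = 66.000000
  x_2 = -4.000000 - (-81.000000)/66.000000 = -2.772727
Iteration 3:
  f(-2.772727) = -20.744459
  f'(-2.772727) = 33.700413
  x_3 = -2.772727 - (-20.744459)/33.700413 = -2.157172
Iteration 4:
  f(-2.157172) = -4.055311
  f'(-2.157172) = 20.903210
  x_4 = -2.157172 - (-4.055311)/20.903210 = -1.963168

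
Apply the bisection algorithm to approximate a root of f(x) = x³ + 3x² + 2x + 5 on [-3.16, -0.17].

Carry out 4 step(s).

f(x) = x³ + 3x² + 2x + 5
Initial interval: [-3.16, -0.17]

Iteration 1:
  c_1 = (-3.160000 + (-0.170000))/2 = -1.665000
  f(c_1) = f(-1.665000) = 5.370920
  f(a) × f(c) < 0, new interval: [-3.160000, -1.665000]
Iteration 2:
  c_2 = (-3.160000 + (-1.665000))/2 = -2.412500
  f(c_2) = f(-2.412500) = 3.594342
  f(a) × f(c) < 0, new interval: [-3.160000, -2.412500]
Iteration 3:
  c_3 = (-3.160000 + (-2.412500))/2 = -2.786250
  f(c_3) = f(-2.786250) = 1.086882
  f(a) × f(c) < 0, new interval: [-3.160000, -2.786250]
Iteration 4:
  c_4 = (-3.160000 + (-2.786250))/2 = -2.973125
  f(c_4) = f(-2.973125) = -0.708689
  f(a) × f(c) ≥ 0, new interval: [-2.973125, -2.786250]

After 4 iteration(s), the approximation is c_4 = -2.973125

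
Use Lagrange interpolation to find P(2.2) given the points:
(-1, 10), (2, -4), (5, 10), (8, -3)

Lagrange interpolation formula:
P(x) = Σ yᵢ × Lᵢ(x)
where Lᵢ(x) = Π_{j≠i} (x - xⱼ)/(xᵢ - xⱼ)

L_0(2.2) = (2.2 - 2)/(-1 - 2) × (2.2 - 5)/(-1 - 5) × (2.2 - 8)/(-1 - 8) = -0.020049
L_1(2.2) = (2.2 - (-1))/(2 - (-1)) × (2.2 - 5)/(2 - 5) × (2.2 - 8)/(2 - 8) = 0.962370
L_2(2.2) = (2.2 - (-1))/(5 - (-1)) × (2.2 - 2)/(5 - 2) × (2.2 - 8)/(5 - 8) = 0.068741
L_3(2.2) = (2.2 - (-1))/(8 - (-1)) × (2.2 - 2)/(8 - 2) × (2.2 - 5)/(8 - 5) = -0.011062

P(2.2) = 10×L_0(2.2) + (-4)×L_1(2.2) + 10×L_2(2.2) + (-3)×L_3(2.2)
P(2.2) = -3.329383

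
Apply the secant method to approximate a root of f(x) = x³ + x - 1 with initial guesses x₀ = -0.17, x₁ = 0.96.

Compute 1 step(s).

f(x) = x³ + x - 1
x₀ = -0.17, x₁ = 0.96

Secant formula: x_{n+1} = x_n - f(x_n)(x_n - x_{n-1})/(f(x_n) - f(x_{n-1}))

Iteration 1:
  f(-0.170000) = -1.174913
  f(0.960000) = 0.844736
  x_2 = 0.960000 - 0.844736×(0.960000 - (-0.170000))/(0.844736 - (-1.174913))
       = 0.487368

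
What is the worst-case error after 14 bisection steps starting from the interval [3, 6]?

Bisection error bound: |error| ≤ (b-a)/2^n
|error| ≤ (6 - 3)/2^14 = 3/2^14
|error| ≤ 0.0001831055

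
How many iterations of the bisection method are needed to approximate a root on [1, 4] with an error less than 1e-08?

We need (b-a)/2^n ≤ 1e-08
(4 - 1)/2^n ≤ 1e-08
3/2^n ≤ 1e-08
2^n ≥ 300000000
n ≥ log₂(300000000) = 28.16
n ≥ 29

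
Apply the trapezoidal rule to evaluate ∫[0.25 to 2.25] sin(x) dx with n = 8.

f(x) = sin(x)
a = 0.25, b = 2.25, n = 8
h = (b - a)/n = 0.250000

Trapezoidal rule: (h/2)[f(x₀) + 2f(x₁) + 2f(x₂) + ... + f(xₙ)]

x_0 = 0.2500, f(x_0) = 0.247404, coefficient = 1
x_1 = 0.5000, f(x_1) = 0.479426, coefficient = 2
x_2 = 0.7500, f(x_2) = 0.681639, coefficient = 2
x_3 = 1.0000, f(x_3) = 0.841471, coefficient = 2
x_4 = 1.2500, f(x_4) = 0.948985, coefficient = 2
x_5 = 1.5000, f(x_5) = 0.997495, coefficient = 2
x_6 = 1.7500, f(x_6) = 0.983986, coefficient = 2
x_7 = 2.0000, f(x_7) = 0.909297, coefficient = 2
x_8 = 2.2500, f(x_8) = 0.778073, coefficient = 1

I ≈ (0.250000/2) × 12.710074 = 1.588759
Exact value: 1.597086
Error: 0.008327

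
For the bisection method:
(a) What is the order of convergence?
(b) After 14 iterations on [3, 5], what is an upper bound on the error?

(a) Bisection has linear (order 1) convergence; the error is halved each step.

(b) Error bound = (b-a)/2^n = (5 - 3)/2^{14}
    = 2/2^{14}

(a) 1 (linear); (b) error ≤ 1.22e-04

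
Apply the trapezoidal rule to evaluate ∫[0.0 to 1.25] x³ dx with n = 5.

f(x) = x³
a = 0.0, b = 1.25, n = 5
h = (b - a)/n = 0.250000

Trapezoidal rule: (h/2)[f(x₀) + 2f(x₁) + 2f(x₂) + ... + f(xₙ)]

x_0 = 0.0000, f(x_0) = 0.000000, coefficient = 1
x_1 = 0.2500, f(x_1) = 0.015625, coefficient = 2
x_2 = 0.5000, f(x_2) = 0.125000, coefficient = 2
x_3 = 0.7500, f(x_3) = 0.421875, coefficient = 2
x_4 = 1.0000, f(x_4) = 1.000000, coefficient = 2
x_5 = 1.2500, f(x_5) = 1.953125, coefficient = 1

I ≈ (0.250000/2) × 5.078125 = 0.634766
Exact value: 0.610352
Error: 0.024414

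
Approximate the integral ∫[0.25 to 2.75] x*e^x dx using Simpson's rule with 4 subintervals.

f(x) = x*e^x
a = 0.25, b = 2.75, n = 4
h = (b - a)/n = 0.625000

Simpson's rule: (h/3)[f(x₀) + 4f(x₁) + 2f(x₂) + ... + f(xₙ)]

x_0 = 0.2500, f(x_0) = 0.321006, coefficient = 1
x_1 = 0.8750, f(x_1) = 2.099016, coefficient = 4
x_2 = 1.5000, f(x_2) = 6.722534, coefficient = 2
x_3 = 2.1250, f(x_3) = 17.792407, coefficient = 4
x_4 = 2.7500, f(x_4) = 43.017238, coefficient = 1

I ≈ (0.625000/3) × 136.349003 = 28.406042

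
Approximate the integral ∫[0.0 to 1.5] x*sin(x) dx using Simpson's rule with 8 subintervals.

f(x) = x*sin(x)
a = 0.0, b = 1.5, n = 8
h = (b - a)/n = 0.187500

Simpson's rule: (h/3)[f(x₀) + 4f(x₁) + 2f(x₂) + ... + f(xₙ)]

x_0 = 0.0000, f(x_0) = 0.000000, coefficient = 1
x_1 = 0.1875, f(x_1) = 0.034951, coefficient = 4
x_2 = 0.3750, f(x_2) = 0.137352, coefficient = 2
x_3 = 0.5625, f(x_3) = 0.299983, coefficient = 4
x_4 = 0.7500, f(x_4) = 0.511229, coefficient = 2
x_5 = 0.9375, f(x_5) = 0.755701, coefficient = 4
x_6 = 1.1250, f(x_6) = 1.015051, coefficient = 2
x_7 = 1.3125, f(x_7) = 1.268960, coefficient = 4
x_8 = 1.5000, f(x_8) = 1.496242, coefficient = 1

I ≈ (0.187500/3) × 14.261884 = 0.891368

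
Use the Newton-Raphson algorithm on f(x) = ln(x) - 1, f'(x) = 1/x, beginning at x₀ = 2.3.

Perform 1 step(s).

f(x) = ln(x) - 1
f'(x) = 1/x
x₀ = 2.3

Newton-Raphson formula: x_{n+1} = x_n - f(x_n)/f'(x_n)

Iteration 1:
  f(2.300000) = -0.167091
  f'(2.300000) = 0.434783
  x_1 = 2.300000 - (-0.167091)/0.434783 = 2.684309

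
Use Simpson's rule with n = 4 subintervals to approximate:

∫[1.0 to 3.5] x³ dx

f(x) = x³
a = 1.0, b = 3.5, n = 4
h = (b - a)/n = 0.625000

Simpson's rule: (h/3)[f(x₀) + 4f(x₁) + 2f(x₂) + ... + f(xₙ)]

x_0 = 1.0000, f(x_0) = 1.000000, coefficient = 1
x_1 = 1.6250, f(x_1) = 4.291016, coefficient = 4
x_2 = 2.2500, f(x_2) = 11.390625, coefficient = 2
x_3 = 2.8750, f(x_3) = 23.763672, coefficient = 4
x_4 = 3.5000, f(x_4) = 42.875000, coefficient = 1

I ≈ (0.625000/3) × 178.875000 = 37.265625
Exact value: 37.265625
Error: 0.000000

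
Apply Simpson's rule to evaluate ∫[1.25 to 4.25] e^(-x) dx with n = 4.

f(x) = e^(-x)
a = 1.25, b = 4.25, n = 4
h = (b - a)/n = 0.750000

Simpson's rule: (h/3)[f(x₀) + 4f(x₁) + 2f(x₂) + ... + f(xₙ)]

x_0 = 1.2500, f(x_0) = 0.286505, coefficient = 1
x_1 = 2.0000, f(x_1) = 0.135335, coefficient = 4
x_2 = 2.7500, f(x_2) = 0.063928, coefficient = 2
x_3 = 3.5000, f(x_3) = 0.030197, coefficient = 4
x_4 = 4.2500, f(x_4) = 0.014264, coefficient = 1

I ≈ (0.750000/3) × 1.090755 = 0.272689
Exact value: 0.272241
Error: 0.000448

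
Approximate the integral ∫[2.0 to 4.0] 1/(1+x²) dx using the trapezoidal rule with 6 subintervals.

f(x) = 1/(1+x²)
a = 2.0, b = 4.0, n = 6
h = (b - a)/n = 0.333333

Trapezoidal rule: (h/2)[f(x₀) + 2f(x₁) + 2f(x₂) + ... + f(xₙ)]

x_0 = 2.0000, f(x_0) = 0.200000, coefficient = 1
x_1 = 2.3333, f(x_1) = 0.155172, coefficient = 2
x_2 = 2.6667, f(x_2) = 0.123288, coefficient = 2
x_3 = 3.0000, f(x_3) = 0.100000, coefficient = 2
x_4 = 3.3333, f(x_4) = 0.082569, coefficient = 2
x_5 = 3.6667, f(x_5) = 0.069231, coefficient = 2
x_6 = 4.0000, f(x_6) = 0.058824, coefficient = 1

I ≈ (0.333333/2) × 1.319343 = 0.219890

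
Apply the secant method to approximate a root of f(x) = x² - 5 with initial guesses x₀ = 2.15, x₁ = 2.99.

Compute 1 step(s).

f(x) = x² - 5
x₀ = 2.15, x₁ = 2.99

Secant formula: x_{n+1} = x_n - f(x_n)(x_n - x_{n-1})/(f(x_n) - f(x_{n-1}))

Iteration 1:
  f(2.150000) = -0.377500
  f(2.990000) = 3.940100
  x_2 = 2.990000 - 3.940100×(2.990000 - 2.150000)/(3.940100 - (-0.377500))
       = 2.223444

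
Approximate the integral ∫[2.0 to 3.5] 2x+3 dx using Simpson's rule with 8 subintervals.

f(x) = 2x+3
a = 2.0, b = 3.5, n = 8
h = (b - a)/n = 0.187500

Simpson's rule: (h/3)[f(x₀) + 4f(x₁) + 2f(x₂) + ... + f(xₙ)]

x_0 = 2.0000, f(x_0) = 7.000000, coefficient = 1
x_1 = 2.1875, f(x_1) = 7.375000, coefficient = 4
x_2 = 2.3750, f(x_2) = 7.750000, coefficient = 2
x_3 = 2.5625, f(x_3) = 8.125000, coefficient = 4
x_4 = 2.7500, f(x_4) = 8.500000, coefficient = 2
x_5 = 2.9375, f(x_5) = 8.875000, coefficient = 4
x_6 = 3.1250, f(x_6) = 9.250000, coefficient = 2
x_7 = 3.3125, f(x_7) = 9.625000, coefficient = 4
x_8 = 3.5000, f(x_8) = 10.000000, coefficient = 1

I ≈ (0.187500/3) × 204.000000 = 12.750000
Exact value: 12.750000
Error: 0.000000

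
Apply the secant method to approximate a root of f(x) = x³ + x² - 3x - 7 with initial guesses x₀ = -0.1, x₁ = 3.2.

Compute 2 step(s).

f(x) = x³ + x² - 3x - 7
x₀ = -0.1, x₁ = 3.2

Secant formula: x_{n+1} = x_n - f(x_n)(x_n - x_{n-1})/(f(x_n) - f(x_{n-1}))

Iteration 1:
  f(-0.100000) = -6.691000
  f(3.200000) = 26.408000
  x_2 = 3.200000 - 26.408000×(3.200000 - (-0.100000))/(26.408000 - (-6.691000))
       = 0.567099
Iteration 2:
  f(3.200000) = 26.408000
  f(0.567099) = -8.197316
  x_3 = 0.567099 - (-8.197316)×(0.567099 - 3.200000)/(-8.197316 - 26.408000)
       = 1.190781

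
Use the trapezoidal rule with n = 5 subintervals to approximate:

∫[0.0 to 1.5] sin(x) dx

f(x) = sin(x)
a = 0.0, b = 1.5, n = 5
h = (b - a)/n = 0.300000

Trapezoidal rule: (h/2)[f(x₀) + 2f(x₁) + 2f(x₂) + ... + f(xₙ)]

x_0 = 0.0000, f(x_0) = 0.000000, coefficient = 1
x_1 = 0.3000, f(x_1) = 0.295520, coefficient = 2
x_2 = 0.6000, f(x_2) = 0.564642, coefficient = 2
x_3 = 0.9000, f(x_3) = 0.783327, coefficient = 2
x_4 = 1.2000, f(x_4) = 0.932039, coefficient = 2
x_5 = 1.5000, f(x_5) = 0.997495, coefficient = 1

I ≈ (0.300000/2) × 6.148552 = 0.922283
Exact value: 0.929263
Error: 0.006980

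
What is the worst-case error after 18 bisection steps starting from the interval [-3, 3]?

Bisection error bound: |error| ≤ (b-a)/2^n
|error| ≤ (3 - (-3))/2^18 = 6/2^18
|error| ≤ 0.0000228882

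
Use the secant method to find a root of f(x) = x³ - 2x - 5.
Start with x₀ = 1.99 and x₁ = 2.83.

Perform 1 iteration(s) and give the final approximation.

f(x) = x³ - 2x - 5
x₀ = 1.99, x₁ = 2.83

Secant formula: x_{n+1} = x_n - f(x_n)(x_n - x_{n-1})/(f(x_n) - f(x_{n-1}))

Iteration 1:
  f(1.990000) = -1.099401
  f(2.830000) = 12.005187
  x_2 = 2.830000 - 12.005187×(2.830000 - 1.990000)/(12.005187 - (-1.099401))
       = 2.060471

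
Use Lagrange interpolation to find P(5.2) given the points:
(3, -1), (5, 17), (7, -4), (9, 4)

Lagrange interpolation formula:
P(x) = Σ yᵢ × Lᵢ(x)
where Lᵢ(x) = Π_{j≠i} (x - xⱼ)/(xᵢ - xⱼ)

L_0(5.2) = (5.2 - 5)/(3 - 5) × (5.2 - 7)/(3 - 7) × (5.2 - 9)/(3 - 9) = -0.028500
L_1(5.2) = (5.2 - 3)/(5 - 3) × (5.2 - 7)/(5 - 7) × (5.2 - 9)/(5 - 9) = 0.940500
L_2(5.2) = (5.2 - 3)/(7 - 3) × (5.2 - 5)/(7 - 5) × (5.2 - 9)/(7 - 9) = 0.104500
L_3(5.2) = (5.2 - 3)/(9 - 3) × (5.2 - 5)/(9 - 5) × (5.2 - 7)/(9 - 7) = -0.016500

P(5.2) = (-1)×L_0(5.2) + 17×L_1(5.2) + (-4)×L_2(5.2) + 4×L_3(5.2)
P(5.2) = 15.533000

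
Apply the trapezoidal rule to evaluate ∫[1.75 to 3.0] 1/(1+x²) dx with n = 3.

f(x) = 1/(1+x²)
a = 1.75, b = 3.0, n = 3
h = (b - a)/n = 0.416667

Trapezoidal rule: (h/2)[f(x₀) + 2f(x₁) + 2f(x₂) + ... + f(xₙ)]

x_0 = 1.7500, f(x_0) = 0.246154, coefficient = 1
x_1 = 2.1667, f(x_1) = 0.175610, coefficient = 2
x_2 = 2.5833, f(x_2) = 0.130317, coefficient = 2
x_3 = 3.0000, f(x_3) = 0.100000, coefficient = 1

I ≈ (0.416667/2) × 0.958007 = 0.199585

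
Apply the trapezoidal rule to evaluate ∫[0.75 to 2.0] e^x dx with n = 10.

f(x) = e^x
a = 0.75, b = 2.0, n = 10
h = (b - a)/n = 0.125000

Trapezoidal rule: (h/2)[f(x₀) + 2f(x₁) + 2f(x₂) + ... + f(xₙ)]

x_0 = 0.7500, f(x_0) = 2.117000, coefficient = 1
x_1 = 0.8750, f(x_1) = 2.398875, coefficient = 2
x_2 = 1.0000, f(x_2) = 2.718282, coefficient = 2
x_3 = 1.1250, f(x_3) = 3.080217, coefficient = 2
x_4 = 1.2500, f(x_4) = 3.490343, coefficient = 2
x_5 = 1.3750, f(x_5) = 3.955077, coefficient = 2
x_6 = 1.5000, f(x_6) = 4.481689, coefficient = 2
x_7 = 1.6250, f(x_7) = 5.078419, coefficient = 2
x_8 = 1.7500, f(x_8) = 5.754603, coefficient = 2
x_9 = 1.8750, f(x_9) = 6.520819, coefficient = 2
x_10 = 2.0000, f(x_10) = 7.389056, coefficient = 1

I ≈ (0.125000/2) × 84.462703 = 5.278919
Exact value: 5.272056
Error: 0.006863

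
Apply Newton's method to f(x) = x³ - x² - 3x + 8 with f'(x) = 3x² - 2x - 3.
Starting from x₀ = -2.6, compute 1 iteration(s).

f(x) = x³ - x² - 3x + 8
f'(x) = 3x² - 2x - 3
x₀ = -2.6

Newton-Raphson formula: x_{n+1} = x_n - f(x_n)/f'(x_n)

Iteration 1:
  f(-2.600000) = -8.536000
  f'(-2.600000) = 22.480000
  x_1 = -2.600000 - (-8.536000)/22.480000 = -2.220285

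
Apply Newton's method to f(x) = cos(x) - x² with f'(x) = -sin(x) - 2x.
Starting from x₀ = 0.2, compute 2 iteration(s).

f(x) = cos(x) - x²
f'(x) = -sin(x) - 2x
x₀ = 0.2

Newton-Raphson formula: x_{n+1} = x_n - f(x_n)/f'(x_n)

Iteration 1:
  f(0.200000) = 0.940067
  f'(0.200000) = -0.598669
  x_1 = 0.200000 - 0.940067/(-0.598669) = 1.770260
Iteration 2:
  f(1.770260) = -3.331965
  f'(1.770260) = -4.520693
  x_2 = 1.770260 - (-3.331965)/(-4.520693) = 1.033213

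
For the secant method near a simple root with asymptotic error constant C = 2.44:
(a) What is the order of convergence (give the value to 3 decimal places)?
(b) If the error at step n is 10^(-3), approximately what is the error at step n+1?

(a) Secant method has superlinear convergence with order φ = (1+√5)/2 ≈ 1.618.
    This means |e_{n+1}| ≈ C|e_n|^1.618.

(b) With |e_n| = 10^(-3) and C = 2.44:
    |e_{n+1}| ≈ 2.44 × (10^(-3))^1.618 = 2.44 × 10^(-4.85)

(a) ≈ 1.618 (golden ratio); (b) |e_{n+1}| ≈ 3.414e-05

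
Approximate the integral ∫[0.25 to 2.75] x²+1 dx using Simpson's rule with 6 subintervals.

f(x) = x²+1
a = 0.25, b = 2.75, n = 6
h = (b - a)/n = 0.416667

Simpson's rule: (h/3)[f(x₀) + 4f(x₁) + 2f(x₂) + ... + f(xₙ)]

x_0 = 0.2500, f(x_0) = 1.062500, coefficient = 1
x_1 = 0.6667, f(x_1) = 1.444444, coefficient = 4
x_2 = 1.0833, f(x_2) = 2.173611, coefficient = 2
x_3 = 1.5000, f(x_3) = 3.250000, coefficient = 4
x_4 = 1.9167, f(x_4) = 4.673611, coefficient = 2
x_5 = 2.3333, f(x_5) = 6.444444, coefficient = 4
x_6 = 2.7500, f(x_6) = 8.562500, coefficient = 1

I ≈ (0.416667/3) × 67.875000 = 9.427083
Exact value: 9.427083
Error: 0.000000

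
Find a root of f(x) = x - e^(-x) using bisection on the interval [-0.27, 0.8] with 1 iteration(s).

f(x) = x - e^(-x)
Initial interval: [-0.27, 0.8]

Iteration 1:
  c_1 = (-0.270000 + 0.800000)/2 = 0.265000
  f(c_1) = f(0.265000) = -0.502206
  f(a) × f(c) ≥ 0, new interval: [0.265000, 0.800000]

After 1 iteration(s), the approximation is c_1 = 0.265000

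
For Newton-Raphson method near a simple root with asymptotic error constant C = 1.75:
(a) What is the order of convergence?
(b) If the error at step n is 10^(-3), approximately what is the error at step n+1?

(a) Newton-Raphson has quadratic (order 2) convergence near simple roots.
    This means |e_{n+1}| ≈ C|e_n|².

(b) With |e_n| = 10^(-3) and C = 1.75:
    |e_{n+1}| ≈ 1.75 × (10^(-3))² = 1.75 × 10^(-6)

(a) 2 (quadratic); (b) |e_{n+1}| ≈ 1.750e-06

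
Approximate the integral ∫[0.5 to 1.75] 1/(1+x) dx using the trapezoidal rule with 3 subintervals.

f(x) = 1/(1+x)
a = 0.5, b = 1.75, n = 3
h = (b - a)/n = 0.416667

Trapezoidal rule: (h/2)[f(x₀) + 2f(x₁) + 2f(x₂) + ... + f(xₙ)]

x_0 = 0.5000, f(x_0) = 0.666667, coefficient = 1
x_1 = 0.9167, f(x_1) = 0.521739, coefficient = 2
x_2 = 1.3333, f(x_2) = 0.428571, coefficient = 2
x_3 = 1.7500, f(x_3) = 0.363636, coefficient = 1

I ≈ (0.416667/2) × 2.930924 = 0.610609
Exact value: 0.606136
Error: 0.004473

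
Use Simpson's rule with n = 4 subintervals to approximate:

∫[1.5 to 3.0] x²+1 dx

f(x) = x²+1
a = 1.5, b = 3.0, n = 4
h = (b - a)/n = 0.375000

Simpson's rule: (h/3)[f(x₀) + 4f(x₁) + 2f(x₂) + ... + f(xₙ)]

x_0 = 1.5000, f(x_0) = 3.250000, coefficient = 1
x_1 = 1.8750, f(x_1) = 4.515625, coefficient = 4
x_2 = 2.2500, f(x_2) = 6.062500, coefficient = 2
x_3 = 2.6250, f(x_3) = 7.890625, coefficient = 4
x_4 = 3.0000, f(x_4) = 10.000000, coefficient = 1

I ≈ (0.375000/3) × 75.000000 = 9.375000
Exact value: 9.375000
Error: 0.000000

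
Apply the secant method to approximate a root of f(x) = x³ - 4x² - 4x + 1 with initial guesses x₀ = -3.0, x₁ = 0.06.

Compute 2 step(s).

f(x) = x³ - 4x² - 4x + 1
x₀ = -3.0, x₁ = 0.06

Secant formula: x_{n+1} = x_n - f(x_n)(x_n - x_{n-1})/(f(x_n) - f(x_{n-1}))

Iteration 1:
  f(-3.000000) = -50.000000
  f(0.060000) = 0.745816
  x_2 = 0.060000 - 0.745816×(0.060000 - (-3.000000))/(0.745816 - (-50.000000))
       = 0.015027
Iteration 2:
  f(0.060000) = 0.745816
  f(0.015027) = 0.938993
  x_3 = 0.015027 - 0.938993×(0.015027 - 0.060000)/(0.938993 - 0.745816)
       = 0.233632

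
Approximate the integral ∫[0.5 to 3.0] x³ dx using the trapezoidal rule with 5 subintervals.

f(x) = x³
a = 0.5, b = 3.0, n = 5
h = (b - a)/n = 0.500000

Trapezoidal rule: (h/2)[f(x₀) + 2f(x₁) + 2f(x₂) + ... + f(xₙ)]

x_0 = 0.5000, f(x_0) = 0.125000, coefficient = 1
x_1 = 1.0000, f(x_1) = 1.000000, coefficient = 2
x_2 = 1.5000, f(x_2) = 3.375000, coefficient = 2
x_3 = 2.0000, f(x_3) = 8.000000, coefficient = 2
x_4 = 2.5000, f(x_4) = 15.625000, coefficient = 2
x_5 = 3.0000, f(x_5) = 27.000000, coefficient = 1

I ≈ (0.500000/2) × 83.125000 = 20.781250
Exact value: 20.234375
Error: 0.546875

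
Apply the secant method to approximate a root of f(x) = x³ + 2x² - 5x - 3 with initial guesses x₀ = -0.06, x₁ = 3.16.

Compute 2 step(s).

f(x) = x³ + 2x² - 5x - 3
x₀ = -0.06, x₁ = 3.16

Secant formula: x_{n+1} = x_n - f(x_n)(x_n - x_{n-1})/(f(x_n) - f(x_{n-1}))

Iteration 1:
  f(-0.060000) = -2.693016
  f(3.160000) = 32.725696
  x_2 = 3.160000 - 32.725696×(3.160000 - (-0.060000))/(32.725696 - (-2.693016))
       = 0.184829
Iteration 2:
  f(3.160000) = 32.725696
  f(0.184829) = -3.849505
  x_3 = 0.184829 - (-3.849505)×(0.184829 - 3.160000)/(-3.849505 - 32.725696)
       = 0.497963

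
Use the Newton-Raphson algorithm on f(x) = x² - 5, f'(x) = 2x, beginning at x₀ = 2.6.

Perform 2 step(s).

f(x) = x² - 5
f'(x) = 2x
x₀ = 2.6

Newton-Raphson formula: x_{n+1} = x_n - f(x_n)/f'(x_n)

Iteration 1:
  f(2.600000) = 1.760000
  f'(2.600000) = 5.200000
  x_1 = 2.600000 - 1.760000/5.200000 = 2.261538
Iteration 2:
  f(2.261538) = 0.114556
  f'(2.261538) = 4.523077
  x_2 = 2.261538 - 0.114556/4.523077 = 2.236211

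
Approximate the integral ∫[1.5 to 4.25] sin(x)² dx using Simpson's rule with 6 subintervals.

f(x) = sin(x)²
a = 1.5, b = 4.25, n = 6
h = (b - a)/n = 0.458333

Simpson's rule: (h/3)[f(x₀) + 4f(x₁) + 2f(x₂) + ... + f(xₙ)]

x_0 = 1.5000, f(x_0) = 0.994996, coefficient = 1
x_1 = 1.9583, f(x_1) = 0.857185, coefficient = 4
x_2 = 2.4167, f(x_2) = 0.439675, coefficient = 2
x_3 = 2.8750, f(x_3) = 0.069404, coefficient = 4
x_4 = 3.3333, f(x_4) = 0.036316, coefficient = 2
x_5 = 3.7917, f(x_5) = 0.366322, coefficient = 4
x_6 = 4.2500, f(x_6) = 0.801006, coefficient = 1

I ≈ (0.458333/3) × 7.919626 = 1.209943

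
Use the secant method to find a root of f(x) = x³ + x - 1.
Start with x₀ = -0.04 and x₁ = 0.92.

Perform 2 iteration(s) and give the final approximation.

f(x) = x³ + x - 1
x₀ = -0.04, x₁ = 0.92

Secant formula: x_{n+1} = x_n - f(x_n)(x_n - x_{n-1})/(f(x_n) - f(x_{n-1}))

Iteration 1:
  f(-0.040000) = -1.040064
  f(0.920000) = 0.698688
  x_2 = 0.920000 - 0.698688×(0.920000 - (-0.040000))/(0.698688 - (-1.040064))
       = 0.534240
Iteration 2:
  f(0.920000) = 0.698688
  f(0.534240) = -0.313281
  x_3 = 0.534240 - (-0.313281)×(0.534240 - 0.920000)/(-0.313281 - 0.698688)
       = 0.653662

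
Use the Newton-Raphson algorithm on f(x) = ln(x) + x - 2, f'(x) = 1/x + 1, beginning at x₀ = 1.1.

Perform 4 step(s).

f(x) = ln(x) + x - 2
f'(x) = 1/x + 1
x₀ = 1.1

Newton-Raphson formula: x_{n+1} = x_n - f(x_n)/f'(x_n)

Iteration 1:
  f(1.100000) = -0.804690
  f'(1.100000) = 1.909091
  x_1 = 1.100000 - (-0.804690)/1.909091 = 1.521504
Iteration 2:
  f(1.521504) = -0.058796
  f'(1.521504) = 1.657244
  x_2 = 1.521504 - (-0.058796)/1.657244 = 1.556983
Iteration 3:
  f(1.556983) = -0.000268
  f'(1.556983) = 1.642268
  x_3 = 1.556983 - (-0.000268)/1.642268 = 1.557146
Iteration 4:
  f(1.557146) = 0.000000
  f'(1.557146) = 1.642201
  x_4 = 1.557146 - 0.000000/1.642201 = 1.557146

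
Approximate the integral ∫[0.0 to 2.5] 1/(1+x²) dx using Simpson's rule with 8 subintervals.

f(x) = 1/(1+x²)
a = 0.0, b = 2.5, n = 8
h = (b - a)/n = 0.312500

Simpson's rule: (h/3)[f(x₀) + 4f(x₁) + 2f(x₂) + ... + f(xₙ)]

x_0 = 0.0000, f(x_0) = 1.000000, coefficient = 1
x_1 = 0.3125, f(x_1) = 0.911032, coefficient = 4
x_2 = 0.6250, f(x_2) = 0.719101, coefficient = 2
x_3 = 0.9375, f(x_3) = 0.532225, coefficient = 4
x_4 = 1.2500, f(x_4) = 0.390244, coefficient = 2
x_5 = 1.5625, f(x_5) = 0.290579, coefficient = 4
x_6 = 1.8750, f(x_6) = 0.221453, coefficient = 2
x_7 = 2.1875, f(x_7) = 0.172856, coefficient = 4
x_8 = 2.5000, f(x_8) = 0.137931, coefficient = 1

I ≈ (0.312500/3) × 11.426294 = 1.190239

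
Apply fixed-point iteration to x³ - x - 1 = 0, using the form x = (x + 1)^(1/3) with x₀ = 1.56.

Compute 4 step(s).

Equation: x³ - x - 1 = 0
Fixed-point form: x = (x + 1)^(1/3)
x₀ = 1.56

x_1 = g(1.560000) = 1.367981
x_2 = g(1.367981) = 1.332885
x_3 = g(1.332885) = 1.326267
x_4 = g(1.326267) = 1.325012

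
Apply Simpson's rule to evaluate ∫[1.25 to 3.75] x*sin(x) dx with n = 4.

f(x) = x*sin(x)
a = 1.25, b = 3.75, n = 4
h = (b - a)/n = 0.625000

Simpson's rule: (h/3)[f(x₀) + 4f(x₁) + 2f(x₂) + ... + f(xₙ)]

x_0 = 1.2500, f(x_0) = 1.186231, coefficient = 1
x_1 = 1.8750, f(x_1) = 1.788911, coefficient = 4
x_2 = 2.5000, f(x_2) = 1.496180, coefficient = 2
x_3 = 3.1250, f(x_3) = 0.051850, coefficient = 4
x_4 = 3.7500, f(x_4) = -2.143355, coefficient = 1

I ≈ (0.625000/3) × 9.398279 = 1.957975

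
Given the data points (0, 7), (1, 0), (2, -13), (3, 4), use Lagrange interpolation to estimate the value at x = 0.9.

Lagrange interpolation formula:
P(x) = Σ yᵢ × Lᵢ(x)
where Lᵢ(x) = Π_{j≠i} (x - xⱼ)/(xᵢ - xⱼ)

L_0(0.9) = (0.9 - 1)/(0 - 1) × (0.9 - 2)/(0 - 2) × (0.9 - 3)/(0 - 3) = 0.038500
L_1(0.9) = (0.9 - 0)/(1 - 0) × (0.9 - 2)/(1 - 2) × (0.9 - 3)/(1 - 3) = 1.039500
L_2(0.9) = (0.9 - 0)/(2 - 0) × (0.9 - 1)/(2 - 1) × (0.9 - 3)/(2 - 3) = -0.094500
L_3(0.9) = (0.9 - 0)/(3 - 0) × (0.9 - 1)/(3 - 1) × (0.9 - 2)/(3 - 2) = 0.016500

P(0.9) = 7×L_0(0.9) + 0×L_1(0.9) + (-13)×L_2(0.9) + 4×L_3(0.9)
P(0.9) = 1.564000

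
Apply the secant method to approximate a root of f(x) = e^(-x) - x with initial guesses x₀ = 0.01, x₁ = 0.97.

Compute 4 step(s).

f(x) = e^(-x) - x
x₀ = 0.01, x₁ = 0.97

Secant formula: x_{n+1} = x_n - f(x_n)(x_n - x_{n-1})/(f(x_n) - f(x_{n-1}))

Iteration 1:
  f(0.010000) = 0.980050
  f(0.970000) = -0.590917
  x_2 = 0.970000 - (-0.590917)×(0.970000 - 0.010000)/(-0.590917 - 0.980050)
       = 0.608897
Iteration 2:
  f(0.970000) = -0.590917
  f(0.608897) = -0.064947
  x_3 = 0.608897 - (-0.064947)×(0.608897 - 0.970000)/(-0.064947 - (-0.590917))
       = 0.564308
Iteration 3:
  f(0.608897) = -0.064947
  f(0.564308) = 0.004445
  x_4 = 0.564308 - 0.004445×(0.564308 - 0.608897)/(0.004445 - (-0.064947))
       = 0.567165
Iteration 4:
  f(0.564308) = 0.004445
  f(0.567165) = -0.000033
  x_5 = 0.567165 - (-0.000033)×(0.567165 - 0.564308)/(-0.000033 - 0.004445)
       = 0.567143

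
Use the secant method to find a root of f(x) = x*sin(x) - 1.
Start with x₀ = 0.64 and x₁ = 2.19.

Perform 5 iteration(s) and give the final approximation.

f(x) = x*sin(x) - 1
x₀ = 0.64, x₁ = 2.19

Secant formula: x_{n+1} = x_n - f(x_n)(x_n - x_{n-1})/(f(x_n) - f(x_{n-1}))

Iteration 1:
  f(0.640000) = -0.617795
  f(2.190000) = 0.783407
  x_2 = 2.190000 - 0.783407×(2.190000 - 0.640000)/(0.783407 - (-0.617795))
       = 1.323401
Iteration 2:
  f(2.190000) = 0.783407
  f(1.323401) = 0.283108
  x_3 = 1.323401 - 0.283108×(1.323401 - 2.190000)/(0.283108 - 0.783407)
       = 0.833012
Iteration 3:
  f(1.323401) = 0.283108
  f(0.833012) = -0.383604
  x_4 = 0.833012 - (-0.383604)×(0.833012 - 1.323401)/(-0.383604 - 0.283108)
       = 1.115165
Iteration 4:
  f(0.833012) = -0.383604
  f(1.115165) = 0.001400
  x_5 = 1.115165 - 0.001400×(1.115165 - 0.833012)/(0.001400 - (-0.383604))
       = 1.114139
Iteration 5:
  f(1.115165) = 0.001400
  f(1.114139) = -0.000025
  x_6 = 1.114139 - (-0.000025)×(1.114139 - 1.115165)/(-0.000025 - 0.001400)
       = 1.114157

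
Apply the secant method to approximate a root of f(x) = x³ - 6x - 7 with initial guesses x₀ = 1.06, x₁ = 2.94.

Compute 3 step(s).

f(x) = x³ - 6x - 7
x₀ = 1.06, x₁ = 2.94

Secant formula: x_{n+1} = x_n - f(x_n)(x_n - x_{n-1})/(f(x_n) - f(x_{n-1}))

Iteration 1:
  f(1.060000) = -12.168984
  f(2.940000) = 0.772184
  x_2 = 2.940000 - 0.772184×(2.940000 - 1.060000)/(0.772184 - (-12.168984))
       = 2.827823
Iteration 2:
  f(2.940000) = 0.772184
  f(2.827823) = -1.354023
  x_3 = 2.827823 - (-1.354023)×(2.827823 - 2.940000)/(-1.354023 - 0.772184)
       = 2.899260
Iteration 3:
  f(2.827823) = -1.354023
  f(2.899260) = -0.025224
  x_4 = 2.899260 - (-0.025224)×(2.899260 - 2.827823)/(-0.025224 - (-1.354023))
       = 2.900616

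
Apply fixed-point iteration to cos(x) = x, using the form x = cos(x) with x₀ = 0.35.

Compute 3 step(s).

Equation: cos(x) = x
Fixed-point form: x = cos(x)
x₀ = 0.35

x_1 = g(0.350000) = 0.939373
x_2 = g(0.939373) = 0.590294
x_3 = g(0.590294) = 0.830777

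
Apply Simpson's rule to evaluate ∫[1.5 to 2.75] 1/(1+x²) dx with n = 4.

f(x) = 1/(1+x²)
a = 1.5, b = 2.75, n = 4
h = (b - a)/n = 0.312500

Simpson's rule: (h/3)[f(x₀) + 4f(x₁) + 2f(x₂) + ... + f(xₙ)]

x_0 = 1.5000, f(x_0) = 0.307692, coefficient = 1
x_1 = 1.8125, f(x_1) = 0.233364, coefficient = 4
x_2 = 2.1250, f(x_2) = 0.181303, coefficient = 2
x_3 = 2.4375, f(x_3) = 0.144063, coefficient = 4
x_4 = 2.7500, f(x_4) = 0.116788, coefficient = 1

I ≈ (0.312500/3) × 2.296794 = 0.239249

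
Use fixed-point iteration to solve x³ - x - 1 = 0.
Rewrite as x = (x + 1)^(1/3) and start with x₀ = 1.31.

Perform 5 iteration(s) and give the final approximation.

Equation: x³ - x - 1 = 0
Fixed-point form: x = (x + 1)^(1/3)
x₀ = 1.31

x_1 = g(1.310000) = 1.321916
x_2 = g(1.321916) = 1.324186
x_3 = g(1.324186) = 1.324617
x_4 = g(1.324617) = 1.324699
x_5 = g(1.324699) = 1.324714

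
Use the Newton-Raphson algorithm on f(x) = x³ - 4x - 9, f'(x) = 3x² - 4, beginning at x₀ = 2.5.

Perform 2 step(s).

f(x) = x³ - 4x - 9
f'(x) = 3x² - 4
x₀ = 2.5

Newton-Raphson formula: x_{n+1} = x_n - f(x_n)/f'(x_n)

Iteration 1:
  f(2.500000) = -3.375000
  f'(2.500000) = 14.750000
  x_1 = 2.500000 - (-3.375000)/14.750000 = 2.728814
Iteration 2:
  f(2.728814) = 0.404647
  f'(2.728814) = 18.339270
  x_2 = 2.728814 - 0.404647/18.339270 = 2.706749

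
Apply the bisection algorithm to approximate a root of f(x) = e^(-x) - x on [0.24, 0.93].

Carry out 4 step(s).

f(x) = e^(-x) - x
Initial interval: [0.24, 0.93]

Iteration 1:
  c_1 = (0.240000 + 0.930000)/2 = 0.585000
  f(c_1) = f(0.585000) = -0.027894
  f(a) × f(c) < 0, new interval: [0.240000, 0.585000]
Iteration 2:
  c_2 = (0.240000 + 0.585000)/2 = 0.412500
  f(c_2) = f(0.412500) = 0.249493
  f(a) × f(c) ≥ 0, new interval: [0.412500, 0.585000]
Iteration 3:
  c_3 = (0.412500 + 0.585000)/2 = 0.498750
  f(c_3) = f(0.498750) = 0.108539
  f(a) × f(c) ≥ 0, new interval: [0.498750, 0.585000]
Iteration 4:
  c_4 = (0.498750 + 0.585000)/2 = 0.541875
  f(c_4) = f(0.541875) = 0.039782
  f(a) × f(c) ≥ 0, new interval: [0.541875, 0.585000]

After 4 iteration(s), the approximation is c_4 = 0.541875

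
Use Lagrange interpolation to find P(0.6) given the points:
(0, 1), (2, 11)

Lagrange interpolation formula:
P(x) = Σ yᵢ × Lᵢ(x)
where Lᵢ(x) = Π_{j≠i} (x - xⱼ)/(xᵢ - xⱼ)

L_0(0.6) = (0.6 - 2)/(0 - 2) = 0.700000
L_1(0.6) = (0.6 - 0)/(2 - 0) = 0.300000

P(0.6) = 1×L_0(0.6) + 11×L_1(0.6)
P(0.6) = 4.000000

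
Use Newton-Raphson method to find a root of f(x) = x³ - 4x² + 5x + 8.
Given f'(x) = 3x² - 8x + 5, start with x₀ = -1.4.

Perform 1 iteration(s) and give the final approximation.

f(x) = x³ - 4x² + 5x + 8
f'(x) = 3x² - 8x + 5
x₀ = -1.4

Newton-Raphson formula: x_{n+1} = x_n - f(x_n)/f'(x_n)

Iteration 1:
  f(-1.400000) = -9.584000
  f'(-1.400000) = 22.080000
  x_1 = -1.400000 - (-9.584000)/22.080000 = -0.965942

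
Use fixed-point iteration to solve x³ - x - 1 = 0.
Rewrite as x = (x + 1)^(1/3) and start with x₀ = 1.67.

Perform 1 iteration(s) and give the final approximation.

Equation: x³ - x - 1 = 0
Fixed-point form: x = (x + 1)^(1/3)
x₀ = 1.67

x_1 = g(1.670000) = 1.387300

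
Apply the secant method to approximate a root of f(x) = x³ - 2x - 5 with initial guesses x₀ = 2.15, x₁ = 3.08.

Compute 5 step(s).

f(x) = x³ - 2x - 5
x₀ = 2.15, x₁ = 3.08

Secant formula: x_{n+1} = x_n - f(x_n)(x_n - x_{n-1})/(f(x_n) - f(x_{n-1}))

Iteration 1:
  f(2.150000) = 0.638375
  f(3.080000) = 18.058112
  x_2 = 3.080000 - 18.058112×(3.080000 - 2.150000)/(18.058112 - 0.638375)
       = 2.115919
Iteration 2:
  f(3.080000) = 18.058112
  f(2.115919) = 0.241367
  x_3 = 2.115919 - 0.241367×(2.115919 - 3.080000)/(0.241367 - 18.058112)
       = 2.102858
Iteration 3:
  f(2.115919) = 0.241367
  f(2.102858) = 0.093147
  x_4 = 2.102858 - 0.093147×(2.102858 - 2.115919)/(0.093147 - 0.241367)
       = 2.094650
Iteration 4:
  f(2.102858) = 0.093147
  f(2.094650) = 0.001102
  x_5 = 2.094650 - 0.001102×(2.094650 - 2.102858)/(0.001102 - 0.093147)
       = 2.094552
Iteration 5:
  f(2.094650) = 0.001102
  f(2.094552) = 0.000005
  x_6 = 2.094552 - 0.000005×(2.094552 - 2.094650)/(0.000005 - 0.001102)
       = 2.094551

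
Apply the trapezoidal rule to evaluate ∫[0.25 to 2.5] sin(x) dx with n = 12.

f(x) = sin(x)
a = 0.25, b = 2.5, n = 12
h = (b - a)/n = 0.187500

Trapezoidal rule: (h/2)[f(x₀) + 2f(x₁) + 2f(x₂) + ... + f(xₙ)]

x_0 = 0.2500, f(x_0) = 0.247404, coefficient = 1
x_1 = 0.4375, f(x_1) = 0.423676, coefficient = 2
x_2 = 0.6250, f(x_2) = 0.585097, coefficient = 2
x_3 = 0.8125, f(x_3) = 0.726009, coefficient = 2
x_4 = 1.0000, f(x_4) = 0.841471, coefficient = 2
x_5 = 1.1875, f(x_5) = 0.927437, coefficient = 2
x_6 = 1.3750, f(x_6) = 0.980893, coefficient = 2
x_7 = 1.5625, f(x_7) = 0.999966, coefficient = 2
x_8 = 1.7500, f(x_8) = 0.983986, coefficient = 2
x_9 = 1.9375, f(x_9) = 0.933514, coefficient = 2
x_10 = 2.1250, f(x_10) = 0.850320, coefficient = 2
x_11 = 2.3125, f(x_11) = 0.737319, coefficient = 2
x_12 = 2.5000, f(x_12) = 0.598472, coefficient = 1

I ≈ (0.187500/2) × 18.825251 = 1.764867
Exact value: 1.770056
Error: 0.005189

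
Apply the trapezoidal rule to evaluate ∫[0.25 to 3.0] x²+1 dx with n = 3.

f(x) = x²+1
a = 0.25, b = 3.0, n = 3
h = (b - a)/n = 0.916667

Trapezoidal rule: (h/2)[f(x₀) + 2f(x₁) + 2f(x₂) + ... + f(xₙ)]

x_0 = 0.2500, f(x_0) = 1.062500, coefficient = 1
x_1 = 1.1667, f(x_1) = 2.361111, coefficient = 2
x_2 = 2.0833, f(x_2) = 5.340278, coefficient = 2
x_3 = 3.0000, f(x_3) = 10.000000, coefficient = 1

I ≈ (0.916667/2) × 26.465278 = 12.129919
Exact value: 11.744792
Error: 0.385127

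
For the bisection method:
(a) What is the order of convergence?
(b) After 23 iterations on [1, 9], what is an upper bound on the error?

(a) Bisection has linear (order 1) convergence; the error is halved each step.

(b) Error bound = (b-a)/2^n = (9 - 1)/2^{23}
    = 8/2^{23}

(a) 1 (linear); (b) error ≤ 9.54e-07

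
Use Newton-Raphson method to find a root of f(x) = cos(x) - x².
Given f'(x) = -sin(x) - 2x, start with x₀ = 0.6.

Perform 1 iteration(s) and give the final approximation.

f(x) = cos(x) - x²
f'(x) = -sin(x) - 2x
x₀ = 0.6

Newton-Raphson formula: x_{n+1} = x_n - f(x_n)/f'(x_n)

Iteration 1:
  f(0.600000) = 0.465336
  f'(0.600000) = -1.764642
  x_1 = 0.600000 - 0.465336/(-1.764642) = 0.863700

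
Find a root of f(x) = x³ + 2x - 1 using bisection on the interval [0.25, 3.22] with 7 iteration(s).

f(x) = x³ + 2x - 1
Initial interval: [0.25, 3.22]

Iteration 1:
  c_1 = (0.250000 + 3.220000)/2 = 1.735000
  f(c_1) = f(1.735000) = 7.692740
  f(a) × f(c) < 0, new interval: [0.250000, 1.735000]
Iteration 2:
  c_2 = (0.250000 + 1.735000)/2 = 0.992500
  f(c_2) = f(0.992500) = 1.962668
  f(a) × f(c) < 0, new interval: [0.250000, 0.992500]
Iteration 3:
  c_3 = (0.250000 + 0.992500)/2 = 0.621250
  f(c_3) = f(0.621250) = 0.482272
  f(a) × f(c) < 0, new interval: [0.250000, 0.621250]
Iteration 4:
  c_4 = (0.250000 + 0.621250)/2 = 0.435625
  f(c_4) = f(0.435625) = -0.046082
  f(a) × f(c) ≥ 0, new interval: [0.435625, 0.621250]
Iteration 5:
  c_5 = (0.435625 + 0.621250)/2 = 0.528438
  f(c_5) = f(0.528438) = 0.204439
  f(a) × f(c) < 0, new interval: [0.435625, 0.528438]
Iteration 6:
  c_6 = (0.435625 + 0.528438)/2 = 0.482031
  f(c_6) = f(0.482031) = 0.076064
  f(a) × f(c) < 0, new interval: [0.435625, 0.482031]
Iteration 7:
  c_7 = (0.435625 + 0.482031)/2 = 0.458828
  f(c_7) = f(0.458828) = 0.014250
  f(a) × f(c) < 0, new interval: [0.435625, 0.458828]

After 7 iteration(s), the approximation is c_7 = 0.458828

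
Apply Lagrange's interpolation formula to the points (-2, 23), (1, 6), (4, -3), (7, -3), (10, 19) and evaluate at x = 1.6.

Lagrange interpolation formula:
P(x) = Σ yᵢ × Lᵢ(x)
where Lᵢ(x) = Π_{j≠i} (x - xⱼ)/(xᵢ - xⱼ)

L_0(1.6) = (1.6 - 1)/(-2 - 1) × (1.6 - 4)/(-2 - 4) × (1.6 - 7)/(-2 - 7) × (1.6 - 10)/(-2 - 10) = -0.033600
L_1(1.6) = (1.6 - (-2))/(1 - (-2)) × (1.6 - 4)/(1 - 4) × (1.6 - 7)/(1 - 7) × (1.6 - 10)/(1 - 10) = 0.806400
L_2(1.6) = (1.6 - (-2))/(4 - (-2)) × (1.6 - 1)/(4 - 1) × (1.6 - 7)/(4 - 7) × (1.6 - 10)/(4 - 10) = 0.302400
L_3(1.6) = (1.6 - (-2))/(7 - (-2)) × (1.6 - 1)/(7 - 1) × (1.6 - 4)/(7 - 4) × (1.6 - 10)/(7 - 10) = -0.089600
L_4(1.6) = (1.6 - (-2))/(10 - (-2)) × (1.6 - 1)/(10 - 1) × (1.6 - 4)/(10 - 4) × (1.6 - 7)/(10 - 7) = 0.014400

P(1.6) = 23×L_0(1.6) + 6×L_1(1.6) + (-3)×L_2(1.6) + (-3)×L_3(1.6) + 19×L_4(1.6)
P(1.6) = 3.700800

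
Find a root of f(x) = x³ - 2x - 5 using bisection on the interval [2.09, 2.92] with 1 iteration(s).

f(x) = x³ - 2x - 5
Initial interval: [2.09, 2.92]

Iteration 1:
  c_1 = (2.090000 + 2.920000)/2 = 2.505000
  f(c_1) = f(2.505000) = 5.708938
  f(a) × f(c) < 0, new interval: [2.090000, 2.505000]

After 1 iteration(s), the approximation is c_1 = 2.505000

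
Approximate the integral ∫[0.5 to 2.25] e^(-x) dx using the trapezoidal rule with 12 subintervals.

f(x) = e^(-x)
a = 0.5, b = 2.25, n = 12
h = (b - a)/n = 0.145833

Trapezoidal rule: (h/2)[f(x₀) + 2f(x₁) + 2f(x₂) + ... + f(xₙ)]

x_0 = 0.5000, f(x_0) = 0.606531, coefficient = 1
x_1 = 0.6458, f(x_1) = 0.524226, coefficient = 2
x_2 = 0.7917, f(x_2) = 0.453089, coefficient = 2
x_3 = 0.9375, f(x_3) = 0.391606, coefficient = 2
x_4 = 1.0833, f(x_4) = 0.338465, coefficient = 2
x_5 = 1.2292, f(x_5) = 0.292536, coefficient = 2
x_6 = 1.3750, f(x_6) = 0.252840, coefficient = 2
x_7 = 1.5208, f(x_7) = 0.218530, coefficient = 2
x_8 = 1.6667, f(x_8) = 0.188876, coefficient = 2
x_9 = 1.8125, f(x_9) = 0.163246, coefficient = 2
x_10 = 1.9583, f(x_10) = 0.141093, coefficient = 2
x_11 = 2.1042, f(x_11) = 0.121947, coefficient = 2
x_12 = 2.2500, f(x_12) = 0.105399, coefficient = 1

I ≈ (0.145833/2) × 6.884836 = 0.502019
Exact value: 0.501131
Error: 0.000888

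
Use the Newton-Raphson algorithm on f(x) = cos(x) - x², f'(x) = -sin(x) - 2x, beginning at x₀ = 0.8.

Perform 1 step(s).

f(x) = cos(x) - x²
f'(x) = -sin(x) - 2x
x₀ = 0.8

Newton-Raphson formula: x_{n+1} = x_n - f(x_n)/f'(x_n)

Iteration 1:
  f(0.800000) = 0.056707
  f'(0.800000) = -2.317356
  x_1 = 0.800000 - 0.056707/(-2.317356) = 0.824470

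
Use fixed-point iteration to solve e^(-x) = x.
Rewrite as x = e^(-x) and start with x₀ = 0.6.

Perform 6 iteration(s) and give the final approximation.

Equation: e^(-x) = x
Fixed-point form: x = e^(-x)
x₀ = 0.6

x_1 = g(0.600000) = 0.548812
x_2 = g(0.548812) = 0.577636
x_3 = g(0.577636) = 0.561224
x_4 = g(0.561224) = 0.570511
x_5 = g(0.570511) = 0.565237
x_6 = g(0.565237) = 0.568226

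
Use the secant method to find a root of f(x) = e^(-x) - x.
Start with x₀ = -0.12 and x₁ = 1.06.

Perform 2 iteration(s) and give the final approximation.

f(x) = e^(-x) - x
x₀ = -0.12, x₁ = 1.06

Secant formula: x_{n+1} = x_n - f(x_n)(x_n - x_{n-1})/(f(x_n) - f(x_{n-1}))

Iteration 1:
  f(-0.120000) = 1.247497
  f(1.060000) = -0.713544
  x_2 = 1.060000 - (-0.713544)×(1.060000 - (-0.120000))/(-0.713544 - 1.247497)
       = 0.630645
Iteration 2:
  f(1.060000) = -0.713544
  f(0.630645) = -0.098397
  x_3 = 0.630645 - (-0.098397)×(0.630645 - 1.060000)/(-0.098397 - (-0.713544))
       = 0.561967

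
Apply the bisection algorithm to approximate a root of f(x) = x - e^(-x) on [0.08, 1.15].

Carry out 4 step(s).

f(x) = x - e^(-x)
Initial interval: [0.08, 1.15]

Iteration 1:
  c_1 = (0.080000 + 1.150000)/2 = 0.615000
  f(c_1) = f(0.615000) = 0.074359
  f(a) × f(c) < 0, new interval: [0.080000, 0.615000]
Iteration 2:
  c_2 = (0.080000 + 0.615000)/2 = 0.347500
  f(c_2) = f(0.347500) = -0.358952
  f(a) × f(c) ≥ 0, new interval: [0.347500, 0.615000]
Iteration 3:
  c_3 = (0.347500 + 0.615000)/2 = 0.481250
  f(c_3) = f(0.481250) = -0.136760
  f(a) × f(c) ≥ 0, new interval: [0.481250, 0.615000]
Iteration 4:
  c_4 = (0.481250 + 0.615000)/2 = 0.548125
  f(c_4) = f(0.548125) = -0.029908
  f(a) × f(c) ≥ 0, new interval: [0.548125, 0.615000]

After 4 iteration(s), the approximation is c_4 = 0.548125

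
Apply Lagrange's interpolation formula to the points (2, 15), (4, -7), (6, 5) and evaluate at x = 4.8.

Lagrange interpolation formula:
P(x) = Σ yᵢ × Lᵢ(x)
where Lᵢ(x) = Π_{j≠i} (x - xⱼ)/(xᵢ - xⱼ)

L_0(4.8) = (4.8 - 4)/(2 - 4) × (4.8 - 6)/(2 - 6) = -0.120000
L_1(4.8) = (4.8 - 2)/(4 - 2) × (4.8 - 6)/(4 - 6) = 0.840000
L_2(4.8) = (4.8 - 2)/(6 - 2) × (4.8 - 4)/(6 - 4) = 0.280000

P(4.8) = 15×L_0(4.8) + (-7)×L_1(4.8) + 5×L_2(4.8)
P(4.8) = -6.280000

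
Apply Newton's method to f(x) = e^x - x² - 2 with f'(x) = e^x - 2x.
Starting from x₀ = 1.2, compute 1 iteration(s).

f(x) = e^x - x² - 2
f'(x) = e^x - 2x
x₀ = 1.2

Newton-Raphson formula: x_{n+1} = x_n - f(x_n)/f'(x_n)

Iteration 1:
  f(1.200000) = -0.119883
  f'(1.200000) = 0.920117
  x_1 = 1.200000 - (-0.119883)/0.920117 = 1.330291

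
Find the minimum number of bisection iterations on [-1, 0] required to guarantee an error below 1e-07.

We need (b-a)/2^n ≤ 1e-07
(0 - (-1))/2^n ≤ 1e-07
1/2^n ≤ 1e-07
2^n ≥ 10000000
n ≥ log₂(10000000) = 23.25
n ≥ 24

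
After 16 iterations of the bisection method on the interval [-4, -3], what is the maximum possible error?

Bisection error bound: |error| ≤ (b-a)/2^n
|error| ≤ (-3 - (-4))/2^16 = 1/2^16
|error| ≤ 0.0000152588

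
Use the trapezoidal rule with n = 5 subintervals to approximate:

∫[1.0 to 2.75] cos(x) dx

f(x) = cos(x)
a = 1.0, b = 2.75, n = 5
h = (b - a)/n = 0.350000

Trapezoidal rule: (h/2)[f(x₀) + 2f(x₁) + 2f(x₂) + ... + f(xₙ)]

x_0 = 1.0000, f(x_0) = 0.540302, coefficient = 1
x_1 = 1.3500, f(x_1) = 0.219007, coefficient = 2
x_2 = 1.7000, f(x_2) = -0.128844, coefficient = 2
x_3 = 2.0500, f(x_3) = -0.461073, coefficient = 2
x_4 = 2.4000, f(x_4) = -0.737394, coefficient = 2
x_5 = 2.7500, f(x_5) = -0.924302, coefficient = 1

I ≈ (0.350000/2) × -2.600609 = -0.455106
Exact value: -0.459810
Error: 0.004704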